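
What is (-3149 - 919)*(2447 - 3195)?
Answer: 3042864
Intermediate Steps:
(-3149 - 919)*(2447 - 3195) = -4068*(-748) = 3042864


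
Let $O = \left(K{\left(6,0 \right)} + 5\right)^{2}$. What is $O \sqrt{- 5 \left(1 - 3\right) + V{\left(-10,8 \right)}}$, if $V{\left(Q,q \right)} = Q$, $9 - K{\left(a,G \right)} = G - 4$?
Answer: $0$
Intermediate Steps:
$K{\left(a,G \right)} = 13 - G$ ($K{\left(a,G \right)} = 9 - \left(G - 4\right) = 9 - \left(-4 + G\right) = 13 - G$)
$O = 324$ ($O = \left(\left(13 - 0\right) + 5\right)^{2} = \left(\left(13 + 0\right) + 5\right)^{2} = \left(13 + 5\right)^{2} = 18^{2} = 324$)
$O \sqrt{- 5 \left(1 - 3\right) + V{\left(-10,8 \right)}} = 324 \sqrt{- 5 \left(1 - 3\right) - 10} = 324 \sqrt{\left(-5\right) \left(-2\right) - 10} = 324 \sqrt{10 - 10} = 324 \sqrt{0} = 324 \cdot 0 = 0$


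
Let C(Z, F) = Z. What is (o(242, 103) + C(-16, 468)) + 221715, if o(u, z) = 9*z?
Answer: 222626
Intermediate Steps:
(o(242, 103) + C(-16, 468)) + 221715 = (9*103 - 16) + 221715 = (927 - 16) + 221715 = 911 + 221715 = 222626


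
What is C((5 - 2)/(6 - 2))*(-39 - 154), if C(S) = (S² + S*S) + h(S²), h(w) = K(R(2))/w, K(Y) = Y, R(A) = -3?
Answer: 19493/24 ≈ 812.21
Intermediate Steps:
h(w) = -3/w
C(S) = -3/S² + 2*S² (C(S) = (S² + S*S) - 3/S² = (S² + S²) - 3/S² = 2*S² - 3/S² = -3/S² + 2*S²)
C((5 - 2)/(6 - 2))*(-39 - 154) = ((-3 + 2*((5 - 2)/(6 - 2))⁴)/((5 - 2)/(6 - 2))²)*(-39 - 154) = ((-3 + 2*(3/4)⁴)/(3/4)²)*(-193) = ((-3 + 2*(3*(¼))⁴)/(3*(¼))²)*(-193) = ((-3 + 2*(¾)⁴)/(¾)²)*(-193) = (16*(-3 + 2*(81/256))/9)*(-193) = (16*(-3 + 81/128)/9)*(-193) = ((16/9)*(-303/128))*(-193) = -101/24*(-193) = 19493/24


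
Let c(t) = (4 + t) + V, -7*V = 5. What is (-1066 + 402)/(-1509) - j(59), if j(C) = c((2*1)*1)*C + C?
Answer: -3912716/10563 ≈ -370.42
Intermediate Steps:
V = -5/7 (V = -⅐*5 = -5/7 ≈ -0.71429)
c(t) = 23/7 + t (c(t) = (4 + t) - 5/7 = 23/7 + t)
j(C) = 44*C/7 (j(C) = (23/7 + (2*1)*1)*C + C = (23/7 + 2*1)*C + C = (23/7 + 2)*C + C = 37*C/7 + C = 44*C/7)
(-1066 + 402)/(-1509) - j(59) = (-1066 + 402)/(-1509) - 44*59/7 = -664*(-1/1509) - 1*2596/7 = 664/1509 - 2596/7 = -3912716/10563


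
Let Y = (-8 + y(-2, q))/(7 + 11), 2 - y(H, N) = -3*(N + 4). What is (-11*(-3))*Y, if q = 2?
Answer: 22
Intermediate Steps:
y(H, N) = 14 + 3*N (y(H, N) = 2 - (-3)*(N + 4) = 2 - (-3)*(4 + N) = 2 - (-12 - 3*N) = 2 + (12 + 3*N) = 14 + 3*N)
Y = ⅔ (Y = (-8 + (14 + 3*2))/(7 + 11) = (-8 + (14 + 6))/18 = (-8 + 20)*(1/18) = 12*(1/18) = ⅔ ≈ 0.66667)
(-11*(-3))*Y = -11*(-3)*(⅔) = 33*(⅔) = 22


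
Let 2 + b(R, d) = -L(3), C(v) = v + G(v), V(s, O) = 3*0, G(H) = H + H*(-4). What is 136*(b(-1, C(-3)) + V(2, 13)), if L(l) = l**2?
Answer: -1496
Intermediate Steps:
G(H) = -3*H (G(H) = H - 4*H = -3*H)
V(s, O) = 0
C(v) = -2*v (C(v) = v - 3*v = -2*v)
b(R, d) = -11 (b(R, d) = -2 - 1*3**2 = -2 - 1*9 = -2 - 9 = -11)
136*(b(-1, C(-3)) + V(2, 13)) = 136*(-11 + 0) = 136*(-11) = -1496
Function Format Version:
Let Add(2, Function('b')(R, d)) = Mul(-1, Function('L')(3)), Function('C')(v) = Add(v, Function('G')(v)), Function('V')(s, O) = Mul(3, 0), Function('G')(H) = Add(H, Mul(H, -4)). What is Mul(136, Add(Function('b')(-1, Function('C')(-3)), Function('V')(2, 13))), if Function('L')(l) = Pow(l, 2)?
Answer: -1496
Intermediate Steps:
Function('G')(H) = Mul(-3, H) (Function('G')(H) = Add(H, Mul(-4, H)) = Mul(-3, H))
Function('V')(s, O) = 0
Function('C')(v) = Mul(-2, v) (Function('C')(v) = Add(v, Mul(-3, v)) = Mul(-2, v))
Function('b')(R, d) = -11 (Function('b')(R, d) = Add(-2, Mul(-1, Pow(3, 2))) = Add(-2, Mul(-1, 9)) = Add(-2, -9) = -11)
Mul(136, Add(Function('b')(-1, Function('C')(-3)), Function('V')(2, 13))) = Mul(136, Add(-11, 0)) = Mul(136, -11) = -1496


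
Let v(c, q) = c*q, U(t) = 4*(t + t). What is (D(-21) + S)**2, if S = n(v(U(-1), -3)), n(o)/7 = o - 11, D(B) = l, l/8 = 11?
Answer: 32041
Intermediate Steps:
U(t) = 8*t (U(t) = 4*(2*t) = 8*t)
l = 88 (l = 8*11 = 88)
D(B) = 88
n(o) = -77 + 7*o (n(o) = 7*(o - 11) = 7*(-11 + o) = -77 + 7*o)
S = 91 (S = -77 + 7*((8*(-1))*(-3)) = -77 + 7*(-8*(-3)) = -77 + 7*24 = -77 + 168 = 91)
(D(-21) + S)**2 = (88 + 91)**2 = 179**2 = 32041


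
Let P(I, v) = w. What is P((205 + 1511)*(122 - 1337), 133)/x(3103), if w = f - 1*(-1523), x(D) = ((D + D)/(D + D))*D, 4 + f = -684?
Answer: 835/3103 ≈ 0.26909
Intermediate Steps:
f = -688 (f = -4 - 684 = -688)
x(D) = D (x(D) = ((2*D)/((2*D)))*D = ((2*D)*(1/(2*D)))*D = 1*D = D)
w = 835 (w = -688 - 1*(-1523) = -688 + 1523 = 835)
P(I, v) = 835
P((205 + 1511)*(122 - 1337), 133)/x(3103) = 835/3103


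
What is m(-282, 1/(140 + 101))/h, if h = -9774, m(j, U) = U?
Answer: -1/2355534 ≈ -4.2453e-7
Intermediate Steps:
m(-282, 1/(140 + 101))/h = 1/((140 + 101)*(-9774)) = -1/9774/241 = (1/241)*(-1/9774) = -1/2355534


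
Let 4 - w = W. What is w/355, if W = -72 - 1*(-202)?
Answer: -126/355 ≈ -0.35493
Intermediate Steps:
W = 130 (W = -72 + 202 = 130)
w = -126 (w = 4 - 1*130 = 4 - 130 = -126)
w/355 = -126/355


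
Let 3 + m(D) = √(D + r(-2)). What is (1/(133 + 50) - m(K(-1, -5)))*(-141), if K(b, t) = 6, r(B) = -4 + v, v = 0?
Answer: -25850/61 + 141*√2 ≈ -224.37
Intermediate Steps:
r(B) = -4 (r(B) = -4 + 0 = -4)
m(D) = -3 + √(-4 + D) (m(D) = -3 + √(D - 4) = -3 + √(-4 + D))
(1/(133 + 50) - m(K(-1, -5)))*(-141) = (1/(133 + 50) - (-3 + √(-4 + 6)))*(-141) = (1/183 - (-3 + √2))*(-141) = (1/183 + (3 - √2))*(-141) = (550/183 - √2)*(-141) = -25850/61 + 141*√2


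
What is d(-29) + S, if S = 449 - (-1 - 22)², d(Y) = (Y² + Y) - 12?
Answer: 720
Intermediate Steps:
d(Y) = -12 + Y + Y² (d(Y) = (Y + Y²) - 12 = -12 + Y + Y²)
S = -80 (S = 449 - 1*(-23)² = 449 - 1*529 = 449 - 529 = -80)
d(-29) + S = (-12 - 29 + (-29)²) - 80 = (-12 - 29 + 841) - 80 = 800 - 80 = 720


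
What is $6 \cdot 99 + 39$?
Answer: $633$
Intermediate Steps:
$6 \cdot 99 + 39 = 594 + 39 = 633$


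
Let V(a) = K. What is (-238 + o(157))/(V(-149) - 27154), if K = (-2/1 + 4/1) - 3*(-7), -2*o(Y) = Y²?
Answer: 25125/54262 ≈ 0.46303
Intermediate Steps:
o(Y) = -Y²/2
K = 23 (K = (-2*1 + 4*1) + 21 = (-2 + 4) + 21 = 2 + 21 = 23)
V(a) = 23
(-238 + o(157))/(V(-149) - 27154) = (-238 - ½*157²)/(23 - 27154) = (-238 - ½*24649)/(-27131) = (-238 - 24649/2)*(-1/27131) = -25125/2*(-1/27131) = 25125/54262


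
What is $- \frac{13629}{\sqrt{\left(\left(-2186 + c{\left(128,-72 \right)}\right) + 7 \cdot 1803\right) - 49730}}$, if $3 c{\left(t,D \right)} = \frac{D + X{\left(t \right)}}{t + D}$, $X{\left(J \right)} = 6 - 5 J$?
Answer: $\frac{2478 i \sqrt{69323793}}{300103} \approx 68.75 i$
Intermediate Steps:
$c{\left(t,D \right)} = \frac{6 + D - 5 t}{3 \left(D + t\right)}$ ($c{\left(t,D \right)} = \frac{\left(D - \left(-6 + 5 t\right)\right) \frac{1}{t + D}}{3} = \frac{\left(6 + D - 5 t\right) \frac{1}{D + t}}{3} = \frac{\frac{1}{D + t} \left(6 + D - 5 t\right)}{3} = \frac{6 + D - 5 t}{3 \left(D + t\right)}$)
$- \frac{13629}{\sqrt{\left(\left(-2186 + c{\left(128,-72 \right)}\right) + 7 \cdot 1803\right) - 49730}} = - \frac{13629}{\sqrt{\left(\left(-2186 + \frac{6 - 72 - 640}{3 \left(-72 + 128\right)}\right) + 7 \cdot 1803\right) - 49730}} = - \frac{13629}{\sqrt{\left(\left(-2186 + \frac{6 - 72 - 640}{3 \cdot 56}\right) + 12621\right) - 49730}} = - \frac{13629}{\sqrt{\left(\left(-2186 + \frac{1}{3} \cdot \frac{1}{56} \left(-706\right)\right) + 12621\right) - 49730}} = - \frac{13629}{\sqrt{\left(\left(-2186 - \frac{353}{84}\right) + 12621\right) - 49730}} = - \frac{13629}{\sqrt{\left(- \frac{183977}{84} + 12621\right) - 49730}} = - \frac{13629}{\sqrt{\frac{876187}{84} - 49730}} = - \frac{13629}{\sqrt{- \frac{3301133}{84}}} = - \frac{13629}{\frac{1}{42} i \sqrt{69323793}} = - 13629 \left(- \frac{2 i \sqrt{69323793}}{3301133}\right) = \frac{2478 i \sqrt{69323793}}{300103}$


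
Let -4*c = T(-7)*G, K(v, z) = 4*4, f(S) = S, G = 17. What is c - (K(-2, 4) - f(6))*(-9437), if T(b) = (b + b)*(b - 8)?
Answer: 186955/2 ≈ 93478.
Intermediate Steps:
K(v, z) = 16
T(b) = 2*b*(-8 + b) (T(b) = (2*b)*(-8 + b) = 2*b*(-8 + b))
c = -1785/2 (c = -2*(-7)*(-8 - 7)*17/4 = -2*(-7)*(-15)*17/4 = -105*17/2 = -1/4*3570 = -1785/2 ≈ -892.50)
c - (K(-2, 4) - f(6))*(-9437) = -1785/2 - (16 - 1*6)*(-9437) = -1785/2 - (16 - 6)*(-9437) = -1785/2 - 10*(-9437) = -1785/2 - 1*(-94370) = -1785/2 + 94370 = 186955/2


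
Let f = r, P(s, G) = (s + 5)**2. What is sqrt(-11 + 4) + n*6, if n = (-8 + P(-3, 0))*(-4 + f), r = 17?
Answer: -312 + I*sqrt(7) ≈ -312.0 + 2.6458*I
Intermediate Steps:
P(s, G) = (5 + s)**2
f = 17
n = -52 (n = (-8 + (5 - 3)**2)*(-4 + 17) = (-8 + 2**2)*13 = (-8 + 4)*13 = -4*13 = -52)
sqrt(-11 + 4) + n*6 = sqrt(-11 + 4) - 52*6 = sqrt(-7) - 312 = I*sqrt(7) - 312 = -312 + I*sqrt(7)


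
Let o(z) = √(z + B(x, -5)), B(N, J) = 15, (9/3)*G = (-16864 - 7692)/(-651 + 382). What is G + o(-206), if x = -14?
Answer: 24556/807 + I*√191 ≈ 30.429 + 13.82*I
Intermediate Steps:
G = 24556/807 (G = ((-16864 - 7692)/(-651 + 382))/3 = (-24556/(-269))/3 = (-24556*(-1/269))/3 = (⅓)*(24556/269) = 24556/807 ≈ 30.429)
o(z) = √(15 + z) (o(z) = √(z + 15) = √(15 + z))
G + o(-206) = 24556/807 + √(15 - 206) = 24556/807 + √(-191) = 24556/807 + I*√191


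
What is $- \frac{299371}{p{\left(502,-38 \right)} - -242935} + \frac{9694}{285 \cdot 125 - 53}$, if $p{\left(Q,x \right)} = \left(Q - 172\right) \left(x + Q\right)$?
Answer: $- \frac{3404934021}{7044234230} \approx -0.48336$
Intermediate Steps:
$p{\left(Q,x \right)} = \left(-172 + Q\right) \left(Q + x\right)$
$- \frac{299371}{p{\left(502,-38 \right)} - -242935} + \frac{9694}{285 \cdot 125 - 53} = - \frac{299371}{\left(502^{2} - 86344 - -6536 + 502 \left(-38\right)\right) - -242935} + \frac{9694}{285 \cdot 125 - 53} = - \frac{299371}{\left(252004 - 86344 + 6536 - 19076\right) + 242935} + \frac{9694}{35625 - 53} = - \frac{299371}{153120 + 242935} + \frac{9694}{35572} = - \frac{299371}{396055} + 9694 \cdot \frac{1}{35572} = \left(-299371\right) \frac{1}{396055} + \frac{4847}{17786} = - \frac{299371}{396055} + \frac{4847}{17786} = - \frac{3404934021}{7044234230}$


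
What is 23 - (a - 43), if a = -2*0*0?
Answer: 66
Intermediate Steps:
a = 0 (a = 0*0 = 0)
23 - (a - 43) = 23 - (0 - 43) = 23 - 1*(-43) = 23 + 43 = 66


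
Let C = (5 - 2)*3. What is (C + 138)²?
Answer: 21609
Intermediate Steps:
C = 9 (C = 3*3 = 9)
(C + 138)² = (9 + 138)² = 147² = 21609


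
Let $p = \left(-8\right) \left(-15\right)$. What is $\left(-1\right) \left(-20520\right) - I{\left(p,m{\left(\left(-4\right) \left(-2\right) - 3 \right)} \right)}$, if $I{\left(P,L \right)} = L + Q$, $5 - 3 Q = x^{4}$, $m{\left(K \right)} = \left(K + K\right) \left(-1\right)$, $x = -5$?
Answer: $\frac{62210}{3} \approx 20737.0$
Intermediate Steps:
$p = 120$
$m{\left(K \right)} = - 2 K$ ($m{\left(K \right)} = 2 K \left(-1\right) = - 2 K$)
$Q = - \frac{620}{3}$ ($Q = \frac{5}{3} - \frac{\left(-5\right)^{4}}{3} = \frac{5}{3} - \frac{625}{3} = - \frac{620}{3} \approx -206.67$)
$I{\left(P,L \right)} = - \frac{620}{3} + L$ ($I{\left(P,L \right)} = L - \frac{620}{3} = - \frac{620}{3} + L$)
$\left(-1\right) \left(-20520\right) - I{\left(p,m{\left(\left(-4\right) \left(-2\right) - 3 \right)} \right)} = \left(-1\right) \left(-20520\right) - \left(- \frac{620}{3} - 2 \left(\left(-4\right) \left(-2\right) - 3\right)\right) = 20520 - \left(- \frac{620}{3} - 2 \left(8 - 3\right)\right) = 20520 - \left(- \frac{620}{3} - 10\right) = 20520 - - \frac{650}{3} = 20520 + \frac{650}{3} = \frac{62210}{3}$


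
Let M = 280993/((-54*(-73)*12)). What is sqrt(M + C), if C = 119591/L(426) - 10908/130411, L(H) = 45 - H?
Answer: I*sqrt(583553283476409793115182)/43525453716 ≈ 17.551*I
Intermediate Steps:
C = -15600137849/49686591 (C = 119591/(45 - 1*426) - 10908/130411 = 119591/(45 - 426) - 10908*1/130411 = 119591/(-381) - 10908/130411 = 119591*(-1/381) - 10908/130411 = -119591/381 - 10908/130411 = -15600137849/49686591 ≈ -313.97)
M = 280993/47304 (M = 280993/((3942*12)) = 280993/47304 ≈ 5.9402)
sqrt(M + C) = sqrt(280993/47304 - 15600137849/49686591) = sqrt(-241329112181411/783458166888) = I*sqrt(583553283476409793115182)/43525453716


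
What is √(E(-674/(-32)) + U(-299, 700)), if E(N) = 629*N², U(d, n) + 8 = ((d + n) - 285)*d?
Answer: √62553749/16 ≈ 494.32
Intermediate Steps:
U(d, n) = -8 + d*(-285 + d + n) (U(d, n) = -8 + ((d + n) - 285)*d = -8 + (-285 + d + n)*d = -8 + d*(-285 + d + n))
√(E(-674/(-32)) + U(-299, 700)) = √(629*(-674/(-32))² + (-8 + (-299)² - 285*(-299) - 299*700)) = √(629*(-674*(-1/32))² + (-8 + 89401 + 85215 - 209300)) = √(629*(337/16)² - 34692) = √(629*(113569/256) - 34692) = √(71434901/256 - 34692) = √(62553749/256) = √62553749/16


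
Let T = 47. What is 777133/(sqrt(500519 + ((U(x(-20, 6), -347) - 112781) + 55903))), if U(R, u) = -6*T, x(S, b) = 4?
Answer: 111019*sqrt(443359)/63337 ≈ 1167.1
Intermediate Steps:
U(R, u) = -282 (U(R, u) = -6*47 = -282)
777133/(sqrt(500519 + ((U(x(-20, 6), -347) - 112781) + 55903))) = 777133/(sqrt(500519 + ((-282 - 112781) + 55903))) = 777133/(sqrt(500519 + (-113063 + 55903))) = 777133/(sqrt(500519 - 57160)) = 777133/(sqrt(443359)) = 777133*(sqrt(443359)/443359) = 111019*sqrt(443359)/63337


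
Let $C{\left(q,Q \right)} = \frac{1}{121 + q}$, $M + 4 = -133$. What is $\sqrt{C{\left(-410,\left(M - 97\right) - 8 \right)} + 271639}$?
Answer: $\frac{1059 \sqrt{70}}{17} \approx 521.19$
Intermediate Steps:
$M = -137$ ($M = -4 - 133 = -137$)
$\sqrt{C{\left(-410,\left(M - 97\right) - 8 \right)} + 271639} = \sqrt{\frac{1}{121 - 410} + 271639} = \sqrt{\frac{1}{-289} + 271639} = \sqrt{- \frac{1}{289} + 271639} = \sqrt{\frac{78503670}{289}} = \frac{1059 \sqrt{70}}{17}$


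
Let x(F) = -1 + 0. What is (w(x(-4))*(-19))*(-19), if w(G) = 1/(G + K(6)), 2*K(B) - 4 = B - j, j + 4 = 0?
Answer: 361/6 ≈ 60.167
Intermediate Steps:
j = -4 (j = -4 + 0 = -4)
K(B) = 4 + B/2 (K(B) = 2 + (B - 1*(-4))/2 = 2 + (B + 4)/2 = 2 + (4 + B)/2 = 2 + (2 + B/2) = 4 + B/2)
x(F) = -1
w(G) = 1/(7 + G) (w(G) = 1/(G + (4 + (1/2)*6)) = 1/(G + (4 + 3)) = 1/(G + 7) = 1/(7 + G))
(w(x(-4))*(-19))*(-19) = (-19/(7 - 1))*(-19) = (-19/6)*(-19) = ((1/6)*(-19))*(-19) = -19/6*(-19) = 361/6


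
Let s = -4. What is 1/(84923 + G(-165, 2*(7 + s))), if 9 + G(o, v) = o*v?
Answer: 1/83924 ≈ 1.1916e-5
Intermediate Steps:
G(o, v) = -9 + o*v
1/(84923 + G(-165, 2*(7 + s))) = 1/(84923 + (-9 - 330*(7 - 4))) = 1/(84923 + (-9 - 330*3)) = 1/(84923 + (-9 - 165*6)) = 1/(84923 + (-9 - 990)) = 1/(84923 - 999) = 1/83924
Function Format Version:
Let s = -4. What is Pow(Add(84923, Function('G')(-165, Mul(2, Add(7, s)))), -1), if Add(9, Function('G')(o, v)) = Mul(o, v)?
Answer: Rational(1, 83924) ≈ 1.1916e-5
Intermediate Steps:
Function('G')(o, v) = Add(-9, Mul(o, v))
Pow(Add(84923, Function('G')(-165, Mul(2, Add(7, s)))), -1) = Pow(Add(84923, Add(-9, Mul(-165, Mul(2, Add(7, -4))))), -1) = Pow(Add(84923, Add(-9, Mul(-165, Mul(2, 3)))), -1) = Pow(Add(84923, Add(-9, Mul(-165, 6))), -1) = Pow(Add(84923, Add(-9, -990)), -1) = Pow(Add(84923, -999), -1) = Pow(83924, -1) = Rational(1, 83924)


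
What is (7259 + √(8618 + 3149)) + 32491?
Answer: 39750 + 41*√7 ≈ 39859.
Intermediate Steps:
(7259 + √(8618 + 3149)) + 32491 = (7259 + √11767) + 32491 = (7259 + 41*√7) + 32491 = 39750 + 41*√7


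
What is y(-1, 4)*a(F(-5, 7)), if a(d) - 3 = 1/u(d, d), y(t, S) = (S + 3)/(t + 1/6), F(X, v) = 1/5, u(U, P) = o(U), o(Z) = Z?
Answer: -336/5 ≈ -67.200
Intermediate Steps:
u(U, P) = U
F(X, v) = ⅕
y(t, S) = (3 + S)/(⅙ + t) (y(t, S) = (3 + S)/(t + ⅙) = (3 + S)/(⅙ + t))
a(d) = 3 + 1/d
y(-1, 4)*a(F(-5, 7)) = (6*(3 + 4)/(1 + 6*(-1)))*(3 + 1/(⅕)) = (6*7/(1 - 6))*(3 + 5) = (6*7/(-5))*8 = (6*(-⅕)*7)*8 = -42/5*8 = -336/5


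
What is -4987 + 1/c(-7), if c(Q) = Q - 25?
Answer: -159585/32 ≈ -4987.0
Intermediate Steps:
c(Q) = -25 + Q
-4987 + 1/c(-7) = -4987 + 1/(-25 - 7) = -4987 + 1/(-32) = -4987 - 1/32 = -159585/32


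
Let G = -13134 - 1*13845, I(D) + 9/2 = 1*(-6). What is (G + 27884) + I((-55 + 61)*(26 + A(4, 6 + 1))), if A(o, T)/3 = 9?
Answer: 1789/2 ≈ 894.50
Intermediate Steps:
A(o, T) = 27 (A(o, T) = 3*9 = 27)
I(D) = -21/2 (I(D) = -9/2 + 1*(-6) = -9/2 - 6 = -21/2)
G = -26979 (G = -13134 - 13845 = -26979)
(G + 27884) + I((-55 + 61)*(26 + A(4, 6 + 1))) = (-26979 + 27884) - 21/2 = 905 - 21/2 = 1789/2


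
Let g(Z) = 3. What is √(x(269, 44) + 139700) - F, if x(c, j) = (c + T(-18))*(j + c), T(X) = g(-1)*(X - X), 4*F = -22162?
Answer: 11081/2 + √223897 ≈ 6013.7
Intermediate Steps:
F = -11081/2 (F = (¼)*(-22162) = -11081/2 ≈ -5540.5)
T(X) = 0 (T(X) = 3*(X - X) = 3*0 = 0)
x(c, j) = c*(c + j) (x(c, j) = (c + 0)*(j + c) = c*(c + j))
√(x(269, 44) + 139700) - F = √(269*(269 + 44) + 139700) - 1*(-11081/2) = √(269*313 + 139700) + 11081/2 = √(84197 + 139700) + 11081/2 = √223897 + 11081/2 = 11081/2 + √223897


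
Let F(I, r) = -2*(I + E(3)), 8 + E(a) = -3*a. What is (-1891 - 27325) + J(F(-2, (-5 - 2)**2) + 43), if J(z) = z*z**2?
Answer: 502225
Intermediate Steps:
E(a) = -8 - 3*a
F(I, r) = 34 - 2*I (F(I, r) = -2*(I + (-8 - 3*3)) = -2*(I + (-8 - 9)) = -2*(I - 17) = -2*(-17 + I) = 34 - 2*I)
J(z) = z**3
(-1891 - 27325) + J(F(-2, (-5 - 2)**2) + 43) = (-1891 - 27325) + ((34 - 2*(-2)) + 43)**3 = -29216 + ((34 + 4) + 43)**3 = -29216 + (38 + 43)**3 = -29216 + 81**3 = -29216 + 531441 = 502225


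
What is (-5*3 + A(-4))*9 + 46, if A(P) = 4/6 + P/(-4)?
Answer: -74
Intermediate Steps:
A(P) = ⅔ - P/4 (A(P) = 4*(⅙) + P*(-¼) = ⅔ - P/4)
(-5*3 + A(-4))*9 + 46 = (-5*3 + (⅔ - ¼*(-4)))*9 + 46 = (-15 + (⅔ + 1))*9 + 46 = (-15 + 5/3)*9 + 46 = -40/3*9 + 46 = -120 + 46 = -74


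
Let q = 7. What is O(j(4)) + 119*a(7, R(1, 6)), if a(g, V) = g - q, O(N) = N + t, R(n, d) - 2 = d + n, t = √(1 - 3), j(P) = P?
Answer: 4 + I*√2 ≈ 4.0 + 1.4142*I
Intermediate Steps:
t = I*√2 (t = √(-2) = I*√2 ≈ 1.4142*I)
R(n, d) = 2 + d + n (R(n, d) = 2 + (d + n) = 2 + d + n)
O(N) = N + I*√2
a(g, V) = -7 + g (a(g, V) = g - 1*7 = g - 7 = -7 + g)
O(j(4)) + 119*a(7, R(1, 6)) = (4 + I*√2) + 119*(-7 + 7) = (4 + I*√2) + 119*0 = (4 + I*√2) + 0 = 4 + I*√2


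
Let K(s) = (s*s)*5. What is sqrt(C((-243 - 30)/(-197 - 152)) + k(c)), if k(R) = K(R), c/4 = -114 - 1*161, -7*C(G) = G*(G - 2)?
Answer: 5*sqrt(29475842663)/349 ≈ 2459.7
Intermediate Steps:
C(G) = -G*(-2 + G)/7 (C(G) = -G*(G - 2)/7 = -G*(-2 + G)/7)
c = -1100 (c = 4*(-114 - 1*161) = 4*(-114 - 161) = 4*(-275) = -1100)
K(s) = 5*s**2 (K(s) = s**2*5 = 5*s**2)
k(R) = 5*R**2
sqrt(C((-243 - 30)/(-197 - 152)) + k(c)) = sqrt(((-243 - 30)/(-197 - 152))*(2 - (-243 - 30)/(-197 - 152))/7 + 5*(-1100)**2) = sqrt((-273/(-349))*(2 - (-273)/(-349))/7 + 5*1210000) = sqrt((-273*(-1/349))*(2 - (-273)*(-1)/349)/7 + 6050000) = sqrt((1/7)*(273/349)*(2 - 1*273/349) + 6050000) = sqrt((1/7)*(273/349)*(2 - 273/349) + 6050000) = sqrt((1/7)*(273/349)*(425/349) + 6050000) = sqrt(16575/121801 + 6050000) = sqrt(736896066575/121801) = 5*sqrt(29475842663)/349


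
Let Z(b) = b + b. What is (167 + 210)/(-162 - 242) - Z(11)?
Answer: -9265/404 ≈ -22.933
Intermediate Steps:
Z(b) = 2*b
(167 + 210)/(-162 - 242) - Z(11) = (167 + 210)/(-162 - 242) - 2*11 = 377/(-404) - 1*22 = 377*(-1/404) - 22 = -377/404 - 22 = -9265/404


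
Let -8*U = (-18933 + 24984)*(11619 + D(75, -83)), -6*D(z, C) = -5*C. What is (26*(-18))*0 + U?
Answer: -139776083/16 ≈ -8.7360e+6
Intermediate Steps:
D(z, C) = 5*C/6 (D(z, C) = -(-5)*C/6 = 5*C/6)
U = -139776083/16 (U = -(-18933 + 24984)*(11619 + (⅚)*(-83))/8 = -6051*(11619 - 415/6)/8 = -6051*69299/(8*6) = -⅛*139776083/2 = -139776083/16 ≈ -8.7360e+6)
(26*(-18))*0 + U = (26*(-18))*0 - 139776083/16 = -468*0 - 139776083/16 = 0 - 139776083/16 = -139776083/16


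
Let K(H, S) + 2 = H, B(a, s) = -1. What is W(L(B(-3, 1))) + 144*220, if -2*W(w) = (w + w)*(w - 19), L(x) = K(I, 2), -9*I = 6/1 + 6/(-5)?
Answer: 7115726/225 ≈ 31625.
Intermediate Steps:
I = -8/15 (I = -(6/1 + 6/(-5))/9 = -(6*1 + 6*(-⅕))/9 = -(6 - 6/5)/9 = -⅑*24/5 = -8/15 ≈ -0.53333)
K(H, S) = -2 + H
L(x) = -38/15 (L(x) = -2 - 8/15 = -38/15)
W(w) = -w*(-19 + w) (W(w) = -(w + w)*(w - 19)/2 = -2*w*(-19 + w)/2 = -w*(-19 + w))
W(L(B(-3, 1))) + 144*220 = -38*(19 - 1*(-38/15))/15 + 144*220 = -38*(19 + 38/15)/15 + 31680 = -38/15*323/15 + 31680 = -12274/225 + 31680 = 7115726/225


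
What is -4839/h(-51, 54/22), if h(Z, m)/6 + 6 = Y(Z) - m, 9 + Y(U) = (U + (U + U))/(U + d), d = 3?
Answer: 141944/2511 ≈ 56.529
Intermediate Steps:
Y(U) = -9 + 3*U/(3 + U) (Y(U) = -9 + (U + (U + U))/(U + 3) = -9 + (U + 2*U)/(3 + U) = -9 + (3*U)/(3 + U) = -9 + 3*U/(3 + U))
h(Z, m) = -36 - 6*m + 18*(-9 - 2*Z)/(3 + Z) (h(Z, m) = -36 + 6*(3*(-9 - 2*Z)/(3 + Z) - m) = -36 + 6*(-m + 3*(-9 - 2*Z)/(3 + Z)) = -36 + (-6*m + 18*(-9 - 2*Z)/(3 + Z)) = -36 - 6*m + 18*(-9 - 2*Z)/(3 + Z))
-4839/h(-51, 54/22) = -4839*(3 - 51)/(6*(-27 - 6*(-51) + (-6 - 54/22)*(3 - 51))) = -4839*(-8/(-27 + 306 + (-6 - 54/22)*(-48))) = -4839*(-8/(-27 + 306 + (-6 - 1*27/11)*(-48))) = -4839*(-8/(-27 + 306 + (-6 - 27/11)*(-48))) = -4839*(-8/(-27 + 306 - 93/11*(-48))) = -4839*(-8/(-27 + 306 + 4464/11)) = -4839/(6*(-1/48)*(7533/11)) = -4839/(-7533/88) = -4839*(-88/7533) = 141944/2511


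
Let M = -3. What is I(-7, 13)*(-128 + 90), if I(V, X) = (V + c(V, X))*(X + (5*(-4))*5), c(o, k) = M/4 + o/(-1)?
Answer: -4959/2 ≈ -2479.5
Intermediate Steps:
c(o, k) = -¾ - o (c(o, k) = -3/4 + o/(-1) = -3*¼ + o*(-1) = -¾ - o)
I(V, X) = 75 - 3*X/4 (I(V, X) = (V + (-¾ - V))*(X + (5*(-4))*5) = -3*(X - 20*5)/4 = -3*(X - 100)/4 = -3*(-100 + X)/4 = 75 - 3*X/4)
I(-7, 13)*(-128 + 90) = (75 - ¾*13)*(-128 + 90) = (75 - 39/4)*(-38) = (261/4)*(-38) = -4959/2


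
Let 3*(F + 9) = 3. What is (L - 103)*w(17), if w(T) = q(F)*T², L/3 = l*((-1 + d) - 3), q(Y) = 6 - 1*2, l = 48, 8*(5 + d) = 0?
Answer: -1617244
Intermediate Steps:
F = -8 (F = -9 + (⅓)*3 = -9 + 1 = -8)
d = -5 (d = -5 + (⅛)*0 = -5 + 0 = -5)
q(Y) = 4 (q(Y) = 6 - 2 = 4)
L = -1296 (L = 3*(48*((-1 - 5) - 3)) = 3*(48*(-6 - 3)) = 3*(48*(-9)) = 3*(-432) = -1296)
w(T) = 4*T²
(L - 103)*w(17) = (-1296 - 103)*(4*17²) = -5596*289 = -1399*1156 = -1617244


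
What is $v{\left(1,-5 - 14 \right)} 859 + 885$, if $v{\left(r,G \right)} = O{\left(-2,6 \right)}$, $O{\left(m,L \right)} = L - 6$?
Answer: $885$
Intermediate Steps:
$O{\left(m,L \right)} = -6 + L$ ($O{\left(m,L \right)} = L - 6 = -6 + L$)
$v{\left(r,G \right)} = 0$ ($v{\left(r,G \right)} = -6 + 6 = 0$)
$v{\left(1,-5 - 14 \right)} 859 + 885 = 0 \cdot 859 + 885 = 0 + 885 = 885$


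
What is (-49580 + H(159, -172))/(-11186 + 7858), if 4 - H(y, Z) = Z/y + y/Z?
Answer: 1355749583/91014144 ≈ 14.896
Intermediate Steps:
H(y, Z) = 4 - Z/y - y/Z (H(y, Z) = 4 - (Z/y + y/Z) = 4 + (-Z/y - y/Z) = 4 - Z/y - y/Z)
(-49580 + H(159, -172))/(-11186 + 7858) = (-49580 + (4 - 1*(-172)/159 - 1*159/(-172)))/(-11186 + 7858) = (-49580 + (4 - 1*(-172)*1/159 - 1*159*(-1/172)))/(-3328) = (-49580 + (4 + 172/159 + 159/172))*(-1/3328) = (-49580 + 164257/27348)*(-1/3328) = -1355749583/27348*(-1/3328) = 1355749583/91014144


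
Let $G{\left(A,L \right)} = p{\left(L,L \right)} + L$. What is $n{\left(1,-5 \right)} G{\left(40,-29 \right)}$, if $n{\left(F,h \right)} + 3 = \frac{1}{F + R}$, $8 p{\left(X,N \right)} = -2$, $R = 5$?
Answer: $\frac{663}{8} \approx 82.875$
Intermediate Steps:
$p{\left(X,N \right)} = - \frac{1}{4}$ ($p{\left(X,N \right)} = \frac{1}{8} \left(-2\right) = - \frac{1}{4}$)
$n{\left(F,h \right)} = -3 + \frac{1}{5 + F}$ ($n{\left(F,h \right)} = -3 + \frac{1}{F + 5} = -3 + \frac{1}{5 + F}$)
$G{\left(A,L \right)} = - \frac{1}{4} + L$
$n{\left(1,-5 \right)} G{\left(40,-29 \right)} = \frac{-14 - 3}{5 + 1} \left(- \frac{1}{4} - 29\right) = \frac{-14 - 3}{6} \left(- \frac{117}{4}\right) = \frac{1}{6} \left(-17\right) \left(- \frac{117}{4}\right) = \left(- \frac{17}{6}\right) \left(- \frac{117}{4}\right) = \frac{663}{8}$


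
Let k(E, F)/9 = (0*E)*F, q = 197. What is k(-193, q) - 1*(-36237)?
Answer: 36237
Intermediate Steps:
k(E, F) = 0 (k(E, F) = 9*((0*E)*F) = 9*(0*F) = 9*0 = 0)
k(-193, q) - 1*(-36237) = 0 - 1*(-36237) = 0 + 36237 = 36237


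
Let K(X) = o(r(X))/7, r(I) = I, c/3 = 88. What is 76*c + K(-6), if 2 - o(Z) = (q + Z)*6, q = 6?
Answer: 140450/7 ≈ 20064.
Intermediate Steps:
c = 264 (c = 3*88 = 264)
o(Z) = -34 - 6*Z (o(Z) = 2 - (6 + Z)*6 = 2 - (36 + 6*Z) = 2 + (-36 - 6*Z) = -34 - 6*Z)
K(X) = -34/7 - 6*X/7 (K(X) = (-34 - 6*X)/7 = (-34 - 6*X)*(⅐) = -34/7 - 6*X/7)
76*c + K(-6) = 76*264 + (-34/7 - 6/7*(-6)) = 20064 + (-34/7 + 36/7) = 20064 + 2/7 = 140450/7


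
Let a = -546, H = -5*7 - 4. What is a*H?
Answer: 21294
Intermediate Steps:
H = -39 (H = -35 - 4 = -39)
a*H = -546*(-39) = 21294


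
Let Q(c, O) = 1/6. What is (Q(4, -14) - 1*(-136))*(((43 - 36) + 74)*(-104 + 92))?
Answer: -132354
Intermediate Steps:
Q(c, O) = ⅙
(Q(4, -14) - 1*(-136))*(((43 - 36) + 74)*(-104 + 92)) = (⅙ - 1*(-136))*(((43 - 36) + 74)*(-104 + 92)) = (⅙ + 136)*((7 + 74)*(-12)) = 817*(81*(-12))/6 = (817/6)*(-972) = -132354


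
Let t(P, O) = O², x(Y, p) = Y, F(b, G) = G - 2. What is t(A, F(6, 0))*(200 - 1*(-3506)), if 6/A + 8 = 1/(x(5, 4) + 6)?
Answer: 14824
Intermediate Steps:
F(b, G) = -2 + G
A = -22/29 (A = 6/(-8 + 1/(5 + 6)) = 6/(-8 + 1/11) = 6/(-87/11) = 6*(-11/87) = -22/29 ≈ -0.75862)
t(A, F(6, 0))*(200 - 1*(-3506)) = (-2 + 0)²*(200 - 1*(-3506)) = (-2)²*(200 + 3506) = 4*3706 = 14824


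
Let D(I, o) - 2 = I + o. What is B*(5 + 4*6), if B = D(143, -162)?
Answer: -493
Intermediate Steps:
D(I, o) = 2 + I + o (D(I, o) = 2 + (I + o) = 2 + I + o)
B = -17 (B = 2 + 143 - 162 = -17)
B*(5 + 4*6) = -17*(5 + 4*6) = -17*(5 + 24) = -17*29 = -493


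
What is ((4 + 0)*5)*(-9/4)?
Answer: -45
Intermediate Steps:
((4 + 0)*5)*(-9/4) = (4*5)*(-9*1/4) = 20*(-9/4) = -45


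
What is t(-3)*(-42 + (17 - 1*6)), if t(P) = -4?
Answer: 124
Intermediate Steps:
t(-3)*(-42 + (17 - 1*6)) = -4*(-42 + (17 - 1*6)) = -4*(-42 + (17 - 6)) = -4*(-42 + 11) = -4*(-31) = 124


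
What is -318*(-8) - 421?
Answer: 2123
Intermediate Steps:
-318*(-8) - 421 = 2544 - 421 = 2123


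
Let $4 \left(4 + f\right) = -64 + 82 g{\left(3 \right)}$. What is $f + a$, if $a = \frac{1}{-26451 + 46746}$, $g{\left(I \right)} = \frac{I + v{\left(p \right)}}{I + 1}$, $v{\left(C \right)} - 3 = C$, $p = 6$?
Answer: $\frac{1684487}{40590} \approx 41.5$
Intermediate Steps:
$v{\left(C \right)} = 3 + C$
$g{\left(I \right)} = \frac{9 + I}{1 + I}$ ($g{\left(I \right)} = \frac{I + \left(3 + 6\right)}{I + 1} = \frac{I + 9}{1 + I} = \frac{9 + I}{1 + I}$)
$a = \frac{1}{20295} \approx 4.9273 \cdot 10^{-5}$
$f = \frac{83}{2}$ ($f = -4 + \frac{-64 + 82 \frac{9 + 3}{1 + 3}}{4} = -4 + \frac{-64 + 82 \cdot \frac{1}{4} \cdot 12}{4} = -4 + \frac{-64 + 82 \cdot 3}{4} = -4 + \frac{-64 + 246}{4} = -4 + \frac{1}{4} \cdot 182 = -4 + \frac{91}{2} = \frac{83}{2} \approx 41.5$)
$f + a = \frac{83}{2} + \frac{1}{20295} = \frac{1684487}{40590}$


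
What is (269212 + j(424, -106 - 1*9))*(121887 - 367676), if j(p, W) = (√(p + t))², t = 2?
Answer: -66274054382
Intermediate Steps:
j(p, W) = 2 + p (j(p, W) = (√(p + 2))² = (√(2 + p))² = 2 + p)
(269212 + j(424, -106 - 1*9))*(121887 - 367676) = (269212 + (2 + 424))*(121887 - 367676) = (269212 + 426)*(-245789) = 269638*(-245789) = -66274054382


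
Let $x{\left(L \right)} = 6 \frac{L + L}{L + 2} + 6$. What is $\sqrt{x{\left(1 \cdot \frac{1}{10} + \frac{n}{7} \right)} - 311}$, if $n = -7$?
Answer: $\frac{i \sqrt{38093}}{11} \approx 17.743 i$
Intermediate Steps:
$x{\left(L \right)} = 6 + \frac{12 L}{2 + L}$ ($x{\left(L \right)} = 6 \frac{2 L}{2 + L} + 6 = \frac{12 L}{2 + L} + 6 = 6 + \frac{12 L}{2 + L}$)
$\sqrt{x{\left(1 \cdot \frac{1}{10} + \frac{n}{7} \right)} - 311} = \sqrt{\frac{6 \left(2 + 3 \left(1 \cdot \frac{1}{10} - \frac{7}{7}\right)\right)}{2 + \left(1 \cdot \frac{1}{10} - \frac{7}{7}\right)} - 311} = \sqrt{\frac{6 \left(2 + 3 \left(1 \cdot \frac{1}{10} - 1\right)\right)}{2 + \left(1 \cdot \frac{1}{10} - 1\right)} - 311} = \sqrt{\frac{6 \left(2 + 3 \left(\frac{1}{10} - 1\right)\right)}{2 + \left(\frac{1}{10} - 1\right)} - 311} = \sqrt{\frac{6 \left(2 + 3 \left(- \frac{9}{10}\right)\right)}{2 - \frac{9}{10}} - 311} = \sqrt{\frac{6 \left(2 - \frac{27}{10}\right)}{\frac{11}{10}} - 311} = \sqrt{6 \cdot \frac{10}{11} \left(- \frac{7}{10}\right) - 311} = \sqrt{- \frac{42}{11} - 311} = \sqrt{- \frac{3463}{11}} = \frac{i \sqrt{38093}}{11}$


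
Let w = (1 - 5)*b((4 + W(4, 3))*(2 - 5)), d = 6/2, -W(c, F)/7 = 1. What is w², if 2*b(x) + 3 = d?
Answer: 0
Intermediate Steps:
W(c, F) = -7 (W(c, F) = -7*1 = -7)
d = 3 (d = 6*(½) = 3)
b(x) = 0 (b(x) = -3/2 + (½)*3 = -3/2 + 3/2 = 0)
w = 0 (w = (1 - 5)*0 = -4*0 = 0)
w² = 0² = 0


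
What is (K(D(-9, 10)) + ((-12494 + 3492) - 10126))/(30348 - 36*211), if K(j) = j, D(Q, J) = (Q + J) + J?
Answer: -19117/22752 ≈ -0.84023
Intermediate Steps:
D(Q, J) = Q + 2*J (D(Q, J) = (J + Q) + J = Q + 2*J)
(K(D(-9, 10)) + ((-12494 + 3492) - 10126))/(30348 - 36*211) = ((-9 + 2*10) + ((-12494 + 3492) - 10126))/(30348 - 36*211) = ((-9 + 20) + (-9002 - 10126))/(30348 - 7596) = (11 - 19128)/22752 = -19117*1/22752 = -19117/22752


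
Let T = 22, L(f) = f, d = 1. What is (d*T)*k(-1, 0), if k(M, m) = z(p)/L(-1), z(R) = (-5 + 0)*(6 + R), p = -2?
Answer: 440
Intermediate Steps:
z(R) = -30 - 5*R (z(R) = -5*(6 + R) = -30 - 5*R)
k(M, m) = 20 (k(M, m) = (-30 - 5*(-2))/(-1) = (-30 + 10)*(-1) = -20*(-1) = 20)
(d*T)*k(-1, 0) = (1*22)*20 = 22*20 = 440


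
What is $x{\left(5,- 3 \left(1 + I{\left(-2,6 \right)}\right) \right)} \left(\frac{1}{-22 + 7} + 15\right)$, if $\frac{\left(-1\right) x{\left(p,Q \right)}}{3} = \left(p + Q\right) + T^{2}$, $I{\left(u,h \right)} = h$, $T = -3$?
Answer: $\frac{1568}{5} \approx 313.6$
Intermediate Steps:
$x{\left(p,Q \right)} = -27 - 3 Q - 3 p$ ($x{\left(p,Q \right)} = - 3 \left(\left(p + Q\right) + \left(-3\right)^{2}\right) = - 3 \left(\left(Q + p\right) + 9\right) = - 3 \left(9 + Q + p\right) = -27 - 3 Q - 3 p$)
$x{\left(5,- 3 \left(1 + I{\left(-2,6 \right)}\right) \right)} \left(\frac{1}{-22 + 7} + 15\right) = \left(-27 - 3 \left(- 3 \left(1 + 6\right)\right) - 15\right) \left(\frac{1}{-22 + 7} + 15\right) = \left(-27 - 3 \left(\left(-3\right) 7\right) - 15\right) \left(\frac{1}{-15} + 15\right) = \left(-27 - -63 - 15\right) \left(- \frac{1}{15} + 15\right) = \left(-27 + 63 - 15\right) \frac{224}{15} = 21 \cdot \frac{224}{15} = \frac{1568}{5}$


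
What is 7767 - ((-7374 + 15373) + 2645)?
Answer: -2877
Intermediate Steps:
7767 - ((-7374 + 15373) + 2645) = 7767 - (7999 + 2645) = 7767 - 1*10644 = 7767 - 10644 = -2877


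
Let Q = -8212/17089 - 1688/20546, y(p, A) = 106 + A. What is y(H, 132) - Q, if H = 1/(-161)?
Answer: 41880945678/175555297 ≈ 238.56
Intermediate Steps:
H = -1/161 ≈ -0.0062112
Q = -98784992/175555297 (Q = -8212*1/17089 - 1688*1/20546 = -8212/17089 - 844/10273 = -98784992/175555297 ≈ -0.56270)
y(H, 132) - Q = (106 + 132) - 1*(-98784992/175555297) = 238 + 98784992/175555297 = 41880945678/175555297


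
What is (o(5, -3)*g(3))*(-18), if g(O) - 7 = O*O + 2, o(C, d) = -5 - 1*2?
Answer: 2268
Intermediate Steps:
o(C, d) = -7 (o(C, d) = -5 - 2 = -7)
g(O) = 9 + O² (g(O) = 7 + (O*O + 2) = 7 + (O² + 2) = 7 + (2 + O²) = 9 + O²)
(o(5, -3)*g(3))*(-18) = -7*(9 + 3²)*(-18) = -7*(9 + 9)*(-18) = -7*18*(-18) = -126*(-18) = 2268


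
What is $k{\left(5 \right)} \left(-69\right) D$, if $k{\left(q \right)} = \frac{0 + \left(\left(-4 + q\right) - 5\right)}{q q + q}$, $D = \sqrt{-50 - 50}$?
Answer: $92 i \approx 92.0 i$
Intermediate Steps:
$D = 10 i$ ($D = \sqrt{-100} = 10 i \approx 10.0 i$)
$k{\left(q \right)} = \frac{-9 + q}{q + q^{2}}$ ($k{\left(q \right)} = \frac{0 + \left(-9 + q\right)}{q^{2} + q} = \frac{-9 + q}{q + q^{2}}$)
$k{\left(5 \right)} \left(-69\right) D = \frac{-9 + 5}{5 \left(1 + 5\right)} \left(-69\right) 10 i = \frac{1}{5} \cdot \frac{1}{6} \left(-4\right) \left(-69\right) 10 i = \left(- \frac{2}{15}\right) \left(-69\right) 10 i = \frac{46 \cdot 10 i}{5} = 92 i$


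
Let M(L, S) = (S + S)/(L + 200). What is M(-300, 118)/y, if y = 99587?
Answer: -59/2489675 ≈ -2.3698e-5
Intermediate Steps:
M(L, S) = 2*S/(200 + L) (M(L, S) = (2*S)/(200 + L) = 2*S/(200 + L))
M(-300, 118)/y = (2*118/(200 - 300))/99587 = (2*118/(-100))*(1/99587) = (2*118*(-1/100))*(1/99587) = -59/25*1/99587 = -59/2489675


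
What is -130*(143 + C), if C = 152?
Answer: -38350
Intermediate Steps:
-130*(143 + C) = -130*(143 + 152) = -130*295 = -38350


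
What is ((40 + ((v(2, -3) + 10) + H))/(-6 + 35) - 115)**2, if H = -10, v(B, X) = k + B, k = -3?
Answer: 10863616/841 ≈ 12918.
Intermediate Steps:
v(B, X) = -3 + B
((40 + ((v(2, -3) + 10) + H))/(-6 + 35) - 115)**2 = ((40 + (((-3 + 2) + 10) - 10))/(-6 + 35) - 115)**2 = ((40 + ((-1 + 10) - 10))/29 - 115)**2 = ((40 + (9 - 10))*(1/29) - 115)**2 = ((40 - 1)*(1/29) - 115)**2 = (39*(1/29) - 115)**2 = (39/29 - 115)**2 = (-3296/29)**2 = 10863616/841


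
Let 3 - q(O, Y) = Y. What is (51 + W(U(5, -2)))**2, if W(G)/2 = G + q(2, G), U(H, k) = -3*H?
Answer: 3249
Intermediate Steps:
q(O, Y) = 3 - Y
W(G) = 6 (W(G) = 2*(G + (3 - G)) = 2*3 = 6)
(51 + W(U(5, -2)))**2 = (51 + 6)**2 = 57**2 = 3249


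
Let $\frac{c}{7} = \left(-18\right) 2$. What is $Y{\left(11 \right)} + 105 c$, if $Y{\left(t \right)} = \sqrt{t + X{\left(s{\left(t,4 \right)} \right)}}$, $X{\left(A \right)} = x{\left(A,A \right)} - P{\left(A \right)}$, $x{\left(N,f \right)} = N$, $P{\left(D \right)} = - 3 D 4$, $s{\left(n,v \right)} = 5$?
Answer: $-26460 + 2 \sqrt{19} \approx -26451.0$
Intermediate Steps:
$P{\left(D \right)} = - 12 D$
$c = -252$ ($c = 7 \left(\left(-18\right) 2\right) = 7 \left(-36\right) = -252$)
$X{\left(A \right)} = 13 A$ ($X{\left(A \right)} = A - - 12 A = A + 12 A = 13 A$)
$Y{\left(t \right)} = \sqrt{65 + t}$ ($Y{\left(t \right)} = \sqrt{t + 13 \cdot 5} = \sqrt{t + 65} = \sqrt{65 + t}$)
$Y{\left(11 \right)} + 105 c = \sqrt{65 + 11} + 105 \left(-252\right) = \sqrt{76} - 26460 = 2 \sqrt{19} - 26460 = -26460 + 2 \sqrt{19}$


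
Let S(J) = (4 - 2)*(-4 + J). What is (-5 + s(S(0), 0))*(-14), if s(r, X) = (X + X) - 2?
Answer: 98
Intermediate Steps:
S(J) = -8 + 2*J (S(J) = 2*(-4 + J) = -8 + 2*J)
s(r, X) = -2 + 2*X (s(r, X) = 2*X - 2 = -2 + 2*X)
(-5 + s(S(0), 0))*(-14) = (-5 + (-2 + 2*0))*(-14) = (-5 + (-2 + 0))*(-14) = (-5 - 2)*(-14) = -7*(-14) = 98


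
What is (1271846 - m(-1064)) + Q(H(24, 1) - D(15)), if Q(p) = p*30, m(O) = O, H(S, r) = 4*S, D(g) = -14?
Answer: 1276210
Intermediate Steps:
Q(p) = 30*p
(1271846 - m(-1064)) + Q(H(24, 1) - D(15)) = (1271846 - 1*(-1064)) + 30*(4*24 - 1*(-14)) = (1271846 + 1064) + 30*(96 + 14) = 1272910 + 30*110 = 1272910 + 3300 = 1276210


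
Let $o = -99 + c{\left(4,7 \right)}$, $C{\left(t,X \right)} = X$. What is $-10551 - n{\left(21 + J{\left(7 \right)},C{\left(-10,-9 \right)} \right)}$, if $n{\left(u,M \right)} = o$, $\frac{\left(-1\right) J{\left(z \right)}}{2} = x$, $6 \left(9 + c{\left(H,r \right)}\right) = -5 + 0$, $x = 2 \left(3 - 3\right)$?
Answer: $- \frac{62653}{6} \approx -10442.0$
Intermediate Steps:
$x = 0$ ($x = 2 \cdot 0 = 0$)
$c{\left(H,r \right)} = - \frac{59}{6}$ ($c{\left(H,r \right)} = -9 + \frac{-5 + 0}{6} = -9 + \frac{1}{6} \left(-5\right) = -9 - \frac{5}{6} = - \frac{59}{6}$)
$J{\left(z \right)} = 0$ ($J{\left(z \right)} = \left(-2\right) 0 = 0$)
$o = - \frac{653}{6}$ ($o = -99 - \frac{59}{6} = - \frac{653}{6} \approx -108.83$)
$n{\left(u,M \right)} = - \frac{653}{6}$
$-10551 - n{\left(21 + J{\left(7 \right)},C{\left(-10,-9 \right)} \right)} = -10551 - - \frac{653}{6} = -10551 + \frac{653}{6} = - \frac{62653}{6}$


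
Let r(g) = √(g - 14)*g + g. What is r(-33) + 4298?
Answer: 4265 - 33*I*√47 ≈ 4265.0 - 226.24*I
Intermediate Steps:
r(g) = g + g*√(-14 + g) (r(g) = √(-14 + g)*g + g = g*√(-14 + g) + g = g + g*√(-14 + g))
r(-33) + 4298 = -33*(1 + √(-14 - 33)) + 4298 = -33*(1 + √(-47)) + 4298 = -33*(1 + I*√47) + 4298 = (-33 - 33*I*√47) + 4298 = 4265 - 33*I*√47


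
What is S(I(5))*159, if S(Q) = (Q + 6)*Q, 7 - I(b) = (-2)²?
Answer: 4293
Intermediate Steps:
I(b) = 3 (I(b) = 7 - 1*(-2)² = 7 - 1*4 = 7 - 4 = 3)
S(Q) = Q*(6 + Q) (S(Q) = (6 + Q)*Q = Q*(6 + Q))
S(I(5))*159 = (3*(6 + 3))*159 = (3*9)*159 = 27*159 = 4293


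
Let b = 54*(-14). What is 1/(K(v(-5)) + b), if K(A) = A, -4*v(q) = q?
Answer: -4/3019 ≈ -0.0013249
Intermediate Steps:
v(q) = -q/4
b = -756
1/(K(v(-5)) + b) = 1/(-¼*(-5) - 756) = 1/(5/4 - 756) = 1/(-3019/4) = -4/3019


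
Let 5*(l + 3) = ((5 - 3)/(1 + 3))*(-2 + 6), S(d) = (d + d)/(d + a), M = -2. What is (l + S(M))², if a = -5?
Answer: 5041/1225 ≈ 4.1151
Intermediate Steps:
S(d) = 2*d/(-5 + d) (S(d) = (d + d)/(d - 5) = (2*d)/(-5 + d) = 2*d/(-5 + d))
l = -13/5 (l = -3 + (((5 - 3)/(1 + 3))*(-2 + 6))/5 = -3 + ((2/4)*4)/5 = -3 + ((2*(¼))*4)/5 = -3 + ((½)*4)/5 = -3 + (⅕)*2 = -3 + ⅖ = -13/5 ≈ -2.6000)
(l + S(M))² = (-13/5 + 2*(-2)/(-5 - 2))² = (-13/5 + 2*(-2)/(-7))² = (-13/5 + 2*(-2)*(-⅐))² = (-13/5 + 4/7)² = (-71/35)² = 5041/1225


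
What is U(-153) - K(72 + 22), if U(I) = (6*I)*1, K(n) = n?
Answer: -1012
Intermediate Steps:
U(I) = 6*I
U(-153) - K(72 + 22) = 6*(-153) - (72 + 22) = -918 - 1*94 = -918 - 94 = -1012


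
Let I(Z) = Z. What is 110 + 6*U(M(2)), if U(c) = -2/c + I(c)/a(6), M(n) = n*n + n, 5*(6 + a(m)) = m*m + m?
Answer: 123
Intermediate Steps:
a(m) = -6 + m/5 + m²/5 (a(m) = -6 + (m*m + m)/5 = -6 + (m² + m)/5 = -6 + (m + m²)/5 = -6 + (m/5 + m²/5) = -6 + m/5 + m²/5)
M(n) = n + n² (M(n) = n² + n = n + n²)
U(c) = -2/c + 5*c/12 (U(c) = -2/c + c/(-6 + (⅕)*6 + (⅕)*6²) = -2/c + c/(-6 + 6/5 + (⅕)*36) = -2/c + c/(-6 + 6/5 + 36/5) = -2/c + c/(12/5) = -2/c + c*(5/12) = -2/c + 5*c/12)
110 + 6*U(M(2)) = 110 + 6*(-2*1/(2*(1 + 2)) + 5*(2*(1 + 2))/12) = 110 + 6*(-2/(2*3) + 5*(2*3)/12) = 110 + 6*(-2/6 + (5/12)*6) = 110 + 6*(-2*⅙ + 5/2) = 110 + 6*(-⅓ + 5/2) = 110 + 6*(13/6) = 110 + 13 = 123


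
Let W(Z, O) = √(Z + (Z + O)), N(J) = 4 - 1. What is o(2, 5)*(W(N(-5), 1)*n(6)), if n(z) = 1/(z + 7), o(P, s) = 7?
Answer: 7*√7/13 ≈ 1.4246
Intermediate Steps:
N(J) = 3
W(Z, O) = √(O + 2*Z) (W(Z, O) = √(Z + (O + Z)) = √(O + 2*Z))
n(z) = 1/(7 + z)
o(2, 5)*(W(N(-5), 1)*n(6)) = 7*(√(1 + 2*3)/(7 + 6)) = 7*(√(1 + 6)/13) = 7*(√7*(1/13)) = 7*(√7/13) = 7*√7/13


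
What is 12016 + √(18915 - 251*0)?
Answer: 12016 + √18915 ≈ 12154.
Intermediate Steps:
12016 + √(18915 - 251*0) = 12016 + √(18915 + 0) = 12016 + √18915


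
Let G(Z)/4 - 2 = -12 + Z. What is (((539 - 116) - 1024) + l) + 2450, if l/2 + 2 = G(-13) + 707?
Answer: 3075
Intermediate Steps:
G(Z) = -40 + 4*Z (G(Z) = 8 + 4*(-12 + Z) = 8 + (-48 + 4*Z) = -40 + 4*Z)
l = 1226 (l = -4 + 2*((-40 + 4*(-13)) + 707) = -4 + 2*((-40 - 52) + 707) = -4 + 2*(-92 + 707) = -4 + 2*615 = -4 + 1230 = 1226)
(((539 - 116) - 1024) + l) + 2450 = (((539 - 116) - 1024) + 1226) + 2450 = ((423 - 1024) + 1226) + 2450 = (-601 + 1226) + 2450 = 625 + 2450 = 3075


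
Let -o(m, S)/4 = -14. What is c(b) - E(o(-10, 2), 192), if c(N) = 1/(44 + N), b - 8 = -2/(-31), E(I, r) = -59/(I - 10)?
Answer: 24163/18561 ≈ 1.3018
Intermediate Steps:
o(m, S) = 56 (o(m, S) = -4*(-14) = 56)
E(I, r) = -59/(-10 + I)
b = 250/31 (b = 8 - 2/(-31) = 8 - 2*(-1/31) = 8 + 2/31 = 250/31 ≈ 8.0645)
c(b) - E(o(-10, 2), 192) = 1/(44 + 250/31) - (-59)/(-10 + 56) = 1/(1614/31) - (-59)/46 = 31/1614 - (-59)/46 = 31/1614 - 1*(-59/46) = 31/1614 + 59/46 = 24163/18561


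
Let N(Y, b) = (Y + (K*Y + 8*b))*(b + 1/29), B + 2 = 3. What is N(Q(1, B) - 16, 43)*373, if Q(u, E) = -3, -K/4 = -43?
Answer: -1369978272/29 ≈ -4.7241e+7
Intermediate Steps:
B = 1 (B = -2 + 3 = 1)
K = 172 (K = -4*(-43) = 172)
N(Y, b) = (1/29 + b)*(8*b + 173*Y) (N(Y, b) = (Y + (172*Y + 8*b))*(b + 1/29) = (Y + (8*b + 172*Y))*(b + 1/29) = (8*b + 173*Y)*(1/29 + b) = (1/29 + b)*(8*b + 173*Y))
N(Q(1, B) - 16, 43)*373 = (8*43**2 + (8/29)*43 + 173*(-3 - 16)/29 + 173*(-3 - 16)*43)*373 = (8*1849 + 344/29 + (173/29)*(-19) + 173*(-19)*43)*373 = (14792 + 344/29 - 3287/29 - 141341)*373 = -3672864/29*373 = -1369978272/29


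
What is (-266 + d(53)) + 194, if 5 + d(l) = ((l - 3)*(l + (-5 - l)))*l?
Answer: -13327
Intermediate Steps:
d(l) = -5 + l*(15 - 5*l) (d(l) = -5 + ((l - 3)*(l + (-5 - l)))*l = -5 + ((-3 + l)*(-5))*l = -5 + (15 - 5*l)*l = -5 + l*(15 - 5*l))
(-266 + d(53)) + 194 = (-266 + (-5 - 5*53² + 15*53)) + 194 = (-266 + (-5 - 5*2809 + 795)) + 194 = (-266 + (-5 - 14045 + 795)) + 194 = (-266 - 13255) + 194 = -13521 + 194 = -13327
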